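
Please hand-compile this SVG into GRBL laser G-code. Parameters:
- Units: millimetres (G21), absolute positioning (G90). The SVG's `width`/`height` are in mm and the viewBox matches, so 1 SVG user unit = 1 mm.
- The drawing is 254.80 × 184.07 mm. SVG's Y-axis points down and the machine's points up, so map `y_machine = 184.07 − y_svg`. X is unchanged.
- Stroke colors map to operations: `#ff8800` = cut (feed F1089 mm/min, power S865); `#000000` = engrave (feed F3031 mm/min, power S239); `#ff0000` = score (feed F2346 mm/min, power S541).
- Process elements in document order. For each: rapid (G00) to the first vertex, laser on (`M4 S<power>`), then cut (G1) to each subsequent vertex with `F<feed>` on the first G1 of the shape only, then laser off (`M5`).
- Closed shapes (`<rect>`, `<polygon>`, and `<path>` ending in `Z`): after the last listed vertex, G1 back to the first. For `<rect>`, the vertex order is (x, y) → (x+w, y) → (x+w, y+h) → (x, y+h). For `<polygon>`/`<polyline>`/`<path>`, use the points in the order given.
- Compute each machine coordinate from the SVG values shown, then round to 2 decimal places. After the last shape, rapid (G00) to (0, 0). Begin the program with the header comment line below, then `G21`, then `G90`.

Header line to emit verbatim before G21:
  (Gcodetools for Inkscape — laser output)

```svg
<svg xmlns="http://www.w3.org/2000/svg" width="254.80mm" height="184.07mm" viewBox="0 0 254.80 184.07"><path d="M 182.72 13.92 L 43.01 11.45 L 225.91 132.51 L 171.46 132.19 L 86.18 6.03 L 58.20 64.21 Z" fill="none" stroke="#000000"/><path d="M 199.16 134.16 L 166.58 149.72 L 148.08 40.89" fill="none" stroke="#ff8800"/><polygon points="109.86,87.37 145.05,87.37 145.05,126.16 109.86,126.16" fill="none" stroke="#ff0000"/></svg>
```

Since the viewBox matches the mm dimensions, user units are millimetres directly. The only transform is the Y-flip y_m = 184.07 − y_svg.

Shape 1 is a closed polygon drawn with `<path>`. Its stroke #000000 means engrave at S239, F3031. After flipping Y the toolpath is (182.72,170.15) → (43.01,172.62) → (225.91,51.56) → (171.46,51.88) → (86.18,178.04) → (58.20,119.86) → (182.72,170.15), returning to the start.

Shape 2 is a open polyline drawn with `<path>`. Its stroke #ff8800 means cut at S865, F1089. After flipping Y the toolpath is (199.16,49.91) → (166.58,34.35) → (148.08,143.18).

Shape 3 is a rectangle drawn with `<polygon>`. Its stroke #ff0000 means score at S541, F2346. After flipping Y the toolpath is (109.86,96.70) → (145.05,96.70) → (145.05,57.91) → (109.86,57.91) → (109.86,96.70), returning to the start.

(Gcodetools for Inkscape — laser output)
G21
G90
G00 X182.72 Y170.15
M4 S239
G1 X43.01 Y172.62 F3031
G1 X225.91 Y51.56
G1 X171.46 Y51.88
G1 X86.18 Y178.04
G1 X58.20 Y119.86
G1 X182.72 Y170.15
M5
G00 X199.16 Y49.91
M4 S865
G1 X166.58 Y34.35 F1089
G1 X148.08 Y143.18
M5
G00 X109.86 Y96.70
M4 S541
G1 X145.05 Y96.70 F2346
G1 X145.05 Y57.91
G1 X109.86 Y57.91
G1 X109.86 Y96.70
M5
G00 X0.00 Y0.00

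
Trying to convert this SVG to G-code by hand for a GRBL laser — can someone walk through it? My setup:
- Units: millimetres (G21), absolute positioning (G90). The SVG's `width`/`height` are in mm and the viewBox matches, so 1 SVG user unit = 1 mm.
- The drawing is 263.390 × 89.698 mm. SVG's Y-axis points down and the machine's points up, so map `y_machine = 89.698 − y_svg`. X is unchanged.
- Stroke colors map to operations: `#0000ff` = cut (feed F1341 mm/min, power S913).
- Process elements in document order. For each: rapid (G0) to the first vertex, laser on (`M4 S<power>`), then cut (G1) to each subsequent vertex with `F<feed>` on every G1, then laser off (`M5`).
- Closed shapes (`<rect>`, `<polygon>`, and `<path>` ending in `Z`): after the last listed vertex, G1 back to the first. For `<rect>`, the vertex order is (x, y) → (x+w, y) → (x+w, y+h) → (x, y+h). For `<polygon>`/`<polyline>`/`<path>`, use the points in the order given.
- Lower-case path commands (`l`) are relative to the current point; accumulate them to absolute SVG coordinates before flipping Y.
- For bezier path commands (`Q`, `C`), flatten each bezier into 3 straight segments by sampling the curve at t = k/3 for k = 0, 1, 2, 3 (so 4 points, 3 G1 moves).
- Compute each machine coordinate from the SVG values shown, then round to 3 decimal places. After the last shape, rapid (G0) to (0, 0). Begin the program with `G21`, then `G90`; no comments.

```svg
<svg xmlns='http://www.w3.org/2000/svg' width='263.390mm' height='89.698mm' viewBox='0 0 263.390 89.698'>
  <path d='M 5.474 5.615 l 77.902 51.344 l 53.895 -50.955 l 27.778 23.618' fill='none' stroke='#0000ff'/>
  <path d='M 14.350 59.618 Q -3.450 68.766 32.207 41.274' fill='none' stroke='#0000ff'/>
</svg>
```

G21
G90
G0 X5.474 Y84.083
M4 S913
G1 X83.376 Y32.739 F1341
G1 X137.271 Y83.694 F1341
G1 X165.049 Y60.076 F1341
M5
G0 X14.350 Y30.080
M4 S913
G1 X8.423 Y28.052 F1341
G1 X14.375 Y34.167 F1341
G1 X32.207 Y48.424 F1341
M5
G0 X0.000 Y0.000

viewBox `0 0 263.390 89.698` with mm width/height → 1 unit = 1 mm. Flip: y_m = 89.698 − y_svg.

**Shape 1** — `<path>` open polyline, stroke `#0000ff` → cut (S913, F1341). Machine vertices: (5.474,84.083) → (83.376,32.739) → (137.271,83.694) → (165.049,60.076). Open path.

**Shape 2** — `<path>` quadratic bezier, stroke `#0000ff` → cut (S913, F1341). Control points (SVG): P0=(14.350,59.618), P1=(-3.450,68.766), P2=(32.207,41.274); sampled at t=k/3. Machine vertices: (14.350,30.080) → (8.423,28.052) → (14.375,34.167) → (32.207,48.424). Open path.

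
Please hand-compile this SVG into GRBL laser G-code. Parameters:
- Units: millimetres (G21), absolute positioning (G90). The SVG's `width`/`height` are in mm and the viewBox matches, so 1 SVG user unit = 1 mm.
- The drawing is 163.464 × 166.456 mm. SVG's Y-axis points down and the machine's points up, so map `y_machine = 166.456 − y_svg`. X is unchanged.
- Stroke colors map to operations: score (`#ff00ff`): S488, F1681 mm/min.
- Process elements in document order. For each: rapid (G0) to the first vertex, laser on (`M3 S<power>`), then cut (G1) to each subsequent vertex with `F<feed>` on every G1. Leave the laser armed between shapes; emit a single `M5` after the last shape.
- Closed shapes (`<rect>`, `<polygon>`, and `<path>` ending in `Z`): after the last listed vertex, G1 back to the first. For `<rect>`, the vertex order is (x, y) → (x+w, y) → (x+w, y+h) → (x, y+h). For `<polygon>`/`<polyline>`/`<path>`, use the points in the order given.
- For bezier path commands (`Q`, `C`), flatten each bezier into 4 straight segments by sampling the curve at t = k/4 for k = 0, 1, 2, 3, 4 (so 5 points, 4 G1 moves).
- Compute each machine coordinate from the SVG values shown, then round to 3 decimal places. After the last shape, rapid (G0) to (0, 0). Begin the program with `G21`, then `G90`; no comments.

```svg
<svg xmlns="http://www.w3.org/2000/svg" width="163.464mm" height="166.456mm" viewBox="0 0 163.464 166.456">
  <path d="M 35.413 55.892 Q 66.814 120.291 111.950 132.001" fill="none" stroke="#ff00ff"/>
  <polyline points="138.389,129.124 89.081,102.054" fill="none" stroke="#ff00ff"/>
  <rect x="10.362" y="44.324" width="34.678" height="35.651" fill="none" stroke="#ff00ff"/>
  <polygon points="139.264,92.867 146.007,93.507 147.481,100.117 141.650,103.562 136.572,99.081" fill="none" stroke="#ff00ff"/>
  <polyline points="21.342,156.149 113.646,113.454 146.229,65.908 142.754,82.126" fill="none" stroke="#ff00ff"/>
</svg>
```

G21
G90
G0 X35.413 Y110.564
M3 S488
G1 X51.972 Y81.658 F1681
G1 X70.248 Y59.337 F1681
G1 X90.240 Y43.603 F1681
G1 X111.950 Y34.455 F1681
G0 X138.389 Y37.332
M3 S488
G1 X89.081 Y64.402 F1681
G0 X10.362 Y122.132
M3 S488
G1 X45.040 Y122.132 F1681
G1 X45.040 Y86.481 F1681
G1 X10.362 Y86.481 F1681
G1 X10.362 Y122.132 F1681
G0 X139.264 Y73.589
M3 S488
G1 X146.007 Y72.949 F1681
G1 X147.481 Y66.339 F1681
G1 X141.650 Y62.894 F1681
G1 X136.572 Y67.375 F1681
G1 X139.264 Y73.589 F1681
G0 X21.342 Y10.307
M3 S488
G1 X113.646 Y53.002 F1681
G1 X146.229 Y100.548 F1681
G1 X142.754 Y84.330 F1681
M5
G0 X0.000 Y0.000

1 u = 1 mm; y_m = 166.456 − y.

[1] `<path>` quadratic bezier, #ff00ff→score S488 F1681: (35.413,110.564) → (51.972,81.658) → (70.248,59.337) → (90.240,43.603) → (111.950,34.455)

[2] `<polyline>` line segment, #ff00ff→score S488 F1681: (138.389,37.332) → (89.081,64.402)

[3] `<rect>` rectangle, #ff00ff→score S488 F1681: (10.362,122.132) → (45.040,122.132) → (45.040,86.481) → (10.362,86.481) → (10.362,122.132) (closed)

[4] `<polygon>` regular polygon, #ff00ff→score S488 F1681: (139.264,73.589) → (146.007,72.949) → (147.481,66.339) → (141.650,62.894) → (136.572,67.375) → (139.264,73.589) (closed)

[5] `<polyline>` open polyline, #ff00ff→score S488 F1681: (21.342,10.307) → (113.646,53.002) → (146.229,100.548) → (142.754,84.330)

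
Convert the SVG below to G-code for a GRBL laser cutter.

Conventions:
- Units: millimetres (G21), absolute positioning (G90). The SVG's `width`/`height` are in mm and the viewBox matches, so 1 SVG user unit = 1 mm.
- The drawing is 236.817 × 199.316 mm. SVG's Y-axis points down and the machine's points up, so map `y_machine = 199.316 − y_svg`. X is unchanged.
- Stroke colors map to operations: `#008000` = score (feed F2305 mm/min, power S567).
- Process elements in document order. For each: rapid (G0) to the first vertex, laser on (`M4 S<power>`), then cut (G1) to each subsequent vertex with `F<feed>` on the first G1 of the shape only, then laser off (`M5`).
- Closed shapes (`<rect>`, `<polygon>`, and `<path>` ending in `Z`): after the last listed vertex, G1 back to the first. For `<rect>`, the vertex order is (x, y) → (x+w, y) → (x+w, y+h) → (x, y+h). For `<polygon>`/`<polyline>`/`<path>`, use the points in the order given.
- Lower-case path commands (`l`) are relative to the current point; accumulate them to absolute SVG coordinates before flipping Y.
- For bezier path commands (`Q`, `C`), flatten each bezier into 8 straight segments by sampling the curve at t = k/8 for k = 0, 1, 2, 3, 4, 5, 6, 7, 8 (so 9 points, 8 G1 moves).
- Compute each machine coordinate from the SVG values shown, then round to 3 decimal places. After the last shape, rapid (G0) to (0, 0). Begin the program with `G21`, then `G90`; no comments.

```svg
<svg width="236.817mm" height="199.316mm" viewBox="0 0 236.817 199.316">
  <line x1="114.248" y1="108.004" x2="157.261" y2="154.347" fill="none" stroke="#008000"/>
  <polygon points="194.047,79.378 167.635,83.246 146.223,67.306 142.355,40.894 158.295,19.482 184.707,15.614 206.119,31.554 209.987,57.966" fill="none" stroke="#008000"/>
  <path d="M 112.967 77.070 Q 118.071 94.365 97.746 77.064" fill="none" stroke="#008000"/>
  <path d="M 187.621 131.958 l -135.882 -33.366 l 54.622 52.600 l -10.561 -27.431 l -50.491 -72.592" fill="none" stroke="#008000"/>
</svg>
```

G21
G90
G0 X114.248 Y91.312
M4 S567
G1 X157.261 Y44.969 F2305
M5
G0 X194.047 Y119.938
M4 S567
G1 X167.635 Y116.070 F2305
G1 X146.223 Y132.010
G1 X142.355 Y158.422
G1 X158.295 Y179.834
G1 X184.707 Y183.702
G1 X206.119 Y167.762
G1 X209.987 Y141.350
G1 X194.047 Y119.938
M5
G0 X112.967 Y122.246
M4 S567
G1 X113.846 Y118.463 F2305
G1 X113.930 Y115.761
G1 X113.219 Y114.140
G1 X111.714 Y113.600
G1 X109.414 Y114.141
G1 X106.319 Y115.764
G1 X102.430 Y118.467
G1 X97.746 Y122.252
M5
G0 X187.621 Y67.358
M4 S567
G1 X51.739 Y100.724 F2305
G1 X106.361 Y48.124
G1 X95.800 Y75.555
G1 X45.309 Y148.147
M5
G0 X0.000 Y0.000

Since the viewBox matches the mm dimensions, user units are millimetres directly. The only transform is the Y-flip y_m = 199.316 − y_svg.

Shape 1 is a line segment drawn with `<line>`. Its stroke #008000 means score at S567, F2305. After flipping Y the toolpath is (114.248,91.312) → (157.261,44.969).

Shape 2 is a regular polygon drawn with `<polygon>`. Its stroke #008000 means score at S567, F2305. After flipping Y the toolpath is (194.047,119.938) → (167.635,116.070) → (146.223,132.010) → (142.355,158.422) → (158.295,179.834) → (184.707,183.702) → (206.119,167.762) → (209.987,141.350) → (194.047,119.938), returning to the start.

Shape 3 is a quadratic bezier drawn with `<path>`. Its stroke #008000 means score at S567, F2305. After flipping Y the toolpath is (112.967,122.246) → (113.846,118.463) → (113.930,115.761) → (113.219,114.140) → (111.714,113.600) → (109.414,114.141) → (106.319,115.764) → (102.430,118.467) → (97.746,122.252).

Shape 4 is a open polyline drawn with `<path>`. Its stroke #008000 means score at S567, F2305. After flipping Y the toolpath is (187.621,67.358) → (51.739,100.724) → (106.361,48.124) → (95.800,75.555) → (45.309,148.147).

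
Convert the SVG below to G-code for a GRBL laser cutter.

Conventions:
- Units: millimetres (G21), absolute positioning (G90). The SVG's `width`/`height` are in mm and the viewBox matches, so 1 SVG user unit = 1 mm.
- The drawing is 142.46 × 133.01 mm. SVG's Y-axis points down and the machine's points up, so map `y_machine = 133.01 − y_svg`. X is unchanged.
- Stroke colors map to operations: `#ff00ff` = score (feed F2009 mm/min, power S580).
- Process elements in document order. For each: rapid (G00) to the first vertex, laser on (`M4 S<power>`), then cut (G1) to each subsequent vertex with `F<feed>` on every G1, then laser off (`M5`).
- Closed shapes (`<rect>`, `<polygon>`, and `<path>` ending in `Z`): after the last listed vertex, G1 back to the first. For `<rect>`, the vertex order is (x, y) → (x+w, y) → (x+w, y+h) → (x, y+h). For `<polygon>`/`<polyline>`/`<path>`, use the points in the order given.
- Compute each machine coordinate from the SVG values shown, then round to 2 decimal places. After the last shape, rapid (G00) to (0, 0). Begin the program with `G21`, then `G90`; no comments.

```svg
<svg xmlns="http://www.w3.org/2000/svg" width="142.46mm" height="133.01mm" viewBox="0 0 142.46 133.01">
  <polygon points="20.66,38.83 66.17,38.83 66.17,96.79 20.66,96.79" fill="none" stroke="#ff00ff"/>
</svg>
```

Since the viewBox matches the mm dimensions, user units are millimetres directly. The only transform is the Y-flip y_m = 133.01 − y_svg.

Shape 1 is a rectangle drawn with `<polygon>`. Its stroke #ff00ff means score at S580, F2009. After flipping Y the toolpath is (20.66,94.18) → (66.17,94.18) → (66.17,36.22) → (20.66,36.22) → (20.66,94.18), returning to the start.

G21
G90
G00 X20.66 Y94.18
M4 S580
G1 X66.17 Y94.18 F2009
G1 X66.17 Y36.22 F2009
G1 X20.66 Y36.22 F2009
G1 X20.66 Y94.18 F2009
M5
G00 X0.00 Y0.00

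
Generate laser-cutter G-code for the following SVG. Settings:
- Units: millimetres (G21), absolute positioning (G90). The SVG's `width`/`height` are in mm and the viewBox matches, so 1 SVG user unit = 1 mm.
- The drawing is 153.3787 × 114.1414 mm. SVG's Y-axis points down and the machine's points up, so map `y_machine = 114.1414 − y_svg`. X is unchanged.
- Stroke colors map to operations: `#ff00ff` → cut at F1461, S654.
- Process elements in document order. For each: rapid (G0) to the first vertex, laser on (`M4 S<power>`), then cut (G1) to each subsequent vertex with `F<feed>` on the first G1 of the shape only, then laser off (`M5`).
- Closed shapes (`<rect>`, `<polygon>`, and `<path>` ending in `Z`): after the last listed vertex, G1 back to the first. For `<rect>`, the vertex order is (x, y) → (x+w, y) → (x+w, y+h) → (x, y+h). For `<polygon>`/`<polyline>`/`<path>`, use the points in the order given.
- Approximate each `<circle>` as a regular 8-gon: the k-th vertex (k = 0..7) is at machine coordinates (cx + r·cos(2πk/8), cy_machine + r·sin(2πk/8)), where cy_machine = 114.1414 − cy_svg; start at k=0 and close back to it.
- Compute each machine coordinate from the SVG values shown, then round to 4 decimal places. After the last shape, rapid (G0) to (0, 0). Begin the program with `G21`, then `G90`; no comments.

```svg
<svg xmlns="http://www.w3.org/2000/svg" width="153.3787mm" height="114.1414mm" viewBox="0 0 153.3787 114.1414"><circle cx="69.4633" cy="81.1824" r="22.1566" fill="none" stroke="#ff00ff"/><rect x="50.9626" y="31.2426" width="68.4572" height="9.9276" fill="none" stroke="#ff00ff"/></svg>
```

Since the viewBox matches the mm dimensions, user units are millimetres directly. The only transform is the Y-flip y_m = 114.1414 − y_svg.

Shape 1 is a circle drawn with `<circle>`. Its stroke #ff00ff means cut at S654, F1461. After flipping Y the toolpath is (91.6199,32.9590) → (85.1304,48.6261) → (69.4633,55.1156) → (53.7962,48.6261) → (47.3067,32.9590) → (53.7962,17.2919) → (69.4633,10.8024) → (85.1304,17.2919) → (91.6199,32.9590), returning to the start.

Shape 2 is a rectangle drawn with `<rect>`. Its stroke #ff00ff means cut at S654, F1461. After flipping Y the toolpath is (50.9626,82.8988) → (119.4198,82.8988) → (119.4198,72.9712) → (50.9626,72.9712) → (50.9626,82.8988), returning to the start.

G21
G90
G0 X91.6199 Y32.9590
M4 S654
G1 X85.1304 Y48.6261 F1461
G1 X69.4633 Y55.1156
G1 X53.7962 Y48.6261
G1 X47.3067 Y32.9590
G1 X53.7962 Y17.2919
G1 X69.4633 Y10.8024
G1 X85.1304 Y17.2919
G1 X91.6199 Y32.9590
M5
G0 X50.9626 Y82.8988
M4 S654
G1 X119.4198 Y82.8988 F1461
G1 X119.4198 Y72.9712
G1 X50.9626 Y72.9712
G1 X50.9626 Y82.8988
M5
G0 X0.0000 Y0.0000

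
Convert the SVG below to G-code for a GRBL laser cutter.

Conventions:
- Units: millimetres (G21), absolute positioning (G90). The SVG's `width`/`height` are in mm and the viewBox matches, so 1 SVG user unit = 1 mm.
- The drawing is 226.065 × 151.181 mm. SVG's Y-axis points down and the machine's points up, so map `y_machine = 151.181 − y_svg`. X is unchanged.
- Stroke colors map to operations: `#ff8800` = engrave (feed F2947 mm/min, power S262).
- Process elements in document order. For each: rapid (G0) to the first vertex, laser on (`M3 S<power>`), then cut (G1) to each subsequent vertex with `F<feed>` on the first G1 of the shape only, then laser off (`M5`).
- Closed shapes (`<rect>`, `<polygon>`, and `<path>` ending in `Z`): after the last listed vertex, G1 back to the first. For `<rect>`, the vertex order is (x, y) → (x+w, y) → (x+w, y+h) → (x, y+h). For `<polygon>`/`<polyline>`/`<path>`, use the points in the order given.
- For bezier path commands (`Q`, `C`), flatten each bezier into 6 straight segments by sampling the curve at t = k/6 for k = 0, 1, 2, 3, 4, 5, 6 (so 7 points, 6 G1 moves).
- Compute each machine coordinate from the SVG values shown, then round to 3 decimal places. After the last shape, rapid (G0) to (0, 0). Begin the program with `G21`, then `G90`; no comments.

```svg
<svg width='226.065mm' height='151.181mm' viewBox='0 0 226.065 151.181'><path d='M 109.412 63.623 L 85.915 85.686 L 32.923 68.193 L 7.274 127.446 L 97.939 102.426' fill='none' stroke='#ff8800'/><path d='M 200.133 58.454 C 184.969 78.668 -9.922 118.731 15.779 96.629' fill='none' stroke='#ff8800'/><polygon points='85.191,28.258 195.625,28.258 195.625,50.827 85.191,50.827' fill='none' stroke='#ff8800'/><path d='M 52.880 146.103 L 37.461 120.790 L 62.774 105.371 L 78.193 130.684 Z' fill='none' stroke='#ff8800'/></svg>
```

viewBox `0 0 226.065 151.181` with mm width/height → 1 unit = 1 mm. Flip: y_m = 151.181 − y_svg.

**Shape 1** — `<path>` open polyline, stroke `#ff8800` → engrave (S262, F2947). Machine vertices: (109.412,87.558) → (85.915,65.495) → (32.923,82.988) → (7.274,23.735) → (97.939,48.755). Open path.

**Shape 2** — `<path>` cubic bezier, stroke `#ff8800` → engrave (S262, F2947). Control points (SVG): P0=(200.133,58.454), P1=(184.969,78.668), P2=(-9.922,118.731), P3=(15.779,96.629); sampled at t=k/6. Machine vertices: (200.133,92.727) → (179.427,81.346) → (139.887,68.934) → (92.632,57.771) → (48.782,50.134) → (19.458,48.302) → (15.779,54.552). Open path.

**Shape 3** — `<polygon>` rectangle, stroke `#ff8800` → engrave (S262, F2947). Machine vertices: (85.191,122.923) → (195.625,122.923) → (195.625,100.354) → (85.191,100.354) → (85.191,122.923). Closed: final G1 returns to the first vertex.

**Shape 4** — `<path>` regular polygon, stroke `#ff8800` → engrave (S262, F2947). Machine vertices: (52.880,5.078) → (37.461,30.391) → (62.774,45.810) → (78.193,20.497) → (52.880,5.078). Closed: final G1 returns to the first vertex.

G21
G90
G0 X109.412 Y87.558
M3 S262
G1 X85.915 Y65.495 F2947
G1 X32.923 Y82.988
G1 X7.274 Y23.735
G1 X97.939 Y48.755
M5
G0 X200.133 Y92.727
M3 S262
G1 X179.427 Y81.346 F2947
G1 X139.887 Y68.934
G1 X92.632 Y57.771
G1 X48.782 Y50.134
G1 X19.458 Y48.302
G1 X15.779 Y54.552
M5
G0 X85.191 Y122.923
M3 S262
G1 X195.625 Y122.923 F2947
G1 X195.625 Y100.354
G1 X85.191 Y100.354
G1 X85.191 Y122.923
M5
G0 X52.880 Y5.078
M3 S262
G1 X37.461 Y30.391 F2947
G1 X62.774 Y45.810
G1 X78.193 Y20.497
G1 X52.880 Y5.078
M5
G0 X0.000 Y0.000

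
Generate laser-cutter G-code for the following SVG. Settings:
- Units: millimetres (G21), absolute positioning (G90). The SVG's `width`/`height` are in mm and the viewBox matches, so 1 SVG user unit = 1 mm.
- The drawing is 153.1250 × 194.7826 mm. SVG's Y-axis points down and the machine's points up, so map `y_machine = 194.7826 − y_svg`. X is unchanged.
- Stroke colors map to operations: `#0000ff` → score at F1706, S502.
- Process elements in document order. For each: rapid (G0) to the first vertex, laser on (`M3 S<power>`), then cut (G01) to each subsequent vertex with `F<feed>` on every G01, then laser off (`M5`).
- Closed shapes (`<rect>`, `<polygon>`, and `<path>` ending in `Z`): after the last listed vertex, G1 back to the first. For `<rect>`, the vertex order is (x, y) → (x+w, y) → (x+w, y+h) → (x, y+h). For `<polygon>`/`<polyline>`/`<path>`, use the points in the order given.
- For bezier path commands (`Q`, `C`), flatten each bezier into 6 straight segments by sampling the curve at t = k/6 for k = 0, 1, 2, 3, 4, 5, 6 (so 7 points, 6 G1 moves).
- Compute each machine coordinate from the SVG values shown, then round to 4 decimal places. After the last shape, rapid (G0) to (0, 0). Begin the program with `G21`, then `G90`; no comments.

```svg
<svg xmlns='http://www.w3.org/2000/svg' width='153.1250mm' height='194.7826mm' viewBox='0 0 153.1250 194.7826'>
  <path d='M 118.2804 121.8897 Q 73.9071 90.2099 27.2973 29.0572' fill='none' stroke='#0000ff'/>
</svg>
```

1 u = 1 mm; y_m = 194.7826 − y.

[1] `<path>` quadratic bezier, #0000ff→score S502 F1706: (118.2804,72.8929) → (103.4272,84.2715) → (88.4497,97.2875) → (73.3480,111.9409) → (58.1220,128.2317) → (42.7718,146.1599) → (27.2973,165.7254)

G21
G90
G0 X118.2804 Y72.8929
M3 S502
G01 X103.4272 Y84.2715 F1706
G01 X88.4497 Y97.2875 F1706
G01 X73.3480 Y111.9409 F1706
G01 X58.1220 Y128.2317 F1706
G01 X42.7718 Y146.1599 F1706
G01 X27.2973 Y165.7254 F1706
M5
G0 X0.0000 Y0.0000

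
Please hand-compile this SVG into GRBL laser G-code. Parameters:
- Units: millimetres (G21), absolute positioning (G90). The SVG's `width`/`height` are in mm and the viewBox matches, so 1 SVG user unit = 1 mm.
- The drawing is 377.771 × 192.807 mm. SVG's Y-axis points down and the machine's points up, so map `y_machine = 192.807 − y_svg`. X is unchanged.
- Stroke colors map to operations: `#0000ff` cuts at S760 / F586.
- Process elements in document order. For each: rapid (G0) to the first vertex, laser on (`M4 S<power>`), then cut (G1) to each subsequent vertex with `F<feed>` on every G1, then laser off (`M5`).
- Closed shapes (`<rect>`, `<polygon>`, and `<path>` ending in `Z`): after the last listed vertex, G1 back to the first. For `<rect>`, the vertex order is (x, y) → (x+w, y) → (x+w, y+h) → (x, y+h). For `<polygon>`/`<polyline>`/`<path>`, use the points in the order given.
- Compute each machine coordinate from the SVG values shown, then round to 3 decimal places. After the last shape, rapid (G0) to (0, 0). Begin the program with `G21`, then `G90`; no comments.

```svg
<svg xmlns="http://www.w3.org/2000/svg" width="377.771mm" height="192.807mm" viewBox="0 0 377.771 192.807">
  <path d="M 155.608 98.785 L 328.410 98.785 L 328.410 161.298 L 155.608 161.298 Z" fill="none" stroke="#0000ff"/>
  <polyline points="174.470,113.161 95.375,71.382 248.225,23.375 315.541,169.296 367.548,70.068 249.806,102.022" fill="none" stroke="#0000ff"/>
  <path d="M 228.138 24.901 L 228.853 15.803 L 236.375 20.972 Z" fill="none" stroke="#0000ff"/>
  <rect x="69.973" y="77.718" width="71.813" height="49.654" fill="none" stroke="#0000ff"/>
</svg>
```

Since the viewBox matches the mm dimensions, user units are millimetres directly. The only transform is the Y-flip y_m = 192.807 − y_svg.

Shape 1 is a rectangle drawn with `<path>`. Its stroke #0000ff means cut at S760, F586. After flipping Y the toolpath is (155.608,94.022) → (328.410,94.022) → (328.410,31.509) → (155.608,31.509) → (155.608,94.022), returning to the start.

Shape 2 is a open polyline drawn with `<polyline>`. Its stroke #0000ff means cut at S760, F586. After flipping Y the toolpath is (174.470,79.646) → (95.375,121.425) → (248.225,169.432) → (315.541,23.511) → (367.548,122.739) → (249.806,90.785).

Shape 3 is a regular polygon drawn with `<path>`. Its stroke #0000ff means cut at S760, F586. After flipping Y the toolpath is (228.138,167.906) → (228.853,177.004) → (236.375,171.835) → (228.138,167.906), returning to the start.

Shape 4 is a rectangle drawn with `<rect>`. Its stroke #0000ff means cut at S760, F586. After flipping Y the toolpath is (69.973,115.089) → (141.786,115.089) → (141.786,65.435) → (69.973,65.435) → (69.973,115.089), returning to the start.

G21
G90
G0 X155.608 Y94.022
M4 S760
G1 X328.410 Y94.022 F586
G1 X328.410 Y31.509 F586
G1 X155.608 Y31.509 F586
G1 X155.608 Y94.022 F586
M5
G0 X174.470 Y79.646
M4 S760
G1 X95.375 Y121.425 F586
G1 X248.225 Y169.432 F586
G1 X315.541 Y23.511 F586
G1 X367.548 Y122.739 F586
G1 X249.806 Y90.785 F586
M5
G0 X228.138 Y167.906
M4 S760
G1 X228.853 Y177.004 F586
G1 X236.375 Y171.835 F586
G1 X228.138 Y167.906 F586
M5
G0 X69.973 Y115.089
M4 S760
G1 X141.786 Y115.089 F586
G1 X141.786 Y65.435 F586
G1 X69.973 Y65.435 F586
G1 X69.973 Y115.089 F586
M5
G0 X0.000 Y0.000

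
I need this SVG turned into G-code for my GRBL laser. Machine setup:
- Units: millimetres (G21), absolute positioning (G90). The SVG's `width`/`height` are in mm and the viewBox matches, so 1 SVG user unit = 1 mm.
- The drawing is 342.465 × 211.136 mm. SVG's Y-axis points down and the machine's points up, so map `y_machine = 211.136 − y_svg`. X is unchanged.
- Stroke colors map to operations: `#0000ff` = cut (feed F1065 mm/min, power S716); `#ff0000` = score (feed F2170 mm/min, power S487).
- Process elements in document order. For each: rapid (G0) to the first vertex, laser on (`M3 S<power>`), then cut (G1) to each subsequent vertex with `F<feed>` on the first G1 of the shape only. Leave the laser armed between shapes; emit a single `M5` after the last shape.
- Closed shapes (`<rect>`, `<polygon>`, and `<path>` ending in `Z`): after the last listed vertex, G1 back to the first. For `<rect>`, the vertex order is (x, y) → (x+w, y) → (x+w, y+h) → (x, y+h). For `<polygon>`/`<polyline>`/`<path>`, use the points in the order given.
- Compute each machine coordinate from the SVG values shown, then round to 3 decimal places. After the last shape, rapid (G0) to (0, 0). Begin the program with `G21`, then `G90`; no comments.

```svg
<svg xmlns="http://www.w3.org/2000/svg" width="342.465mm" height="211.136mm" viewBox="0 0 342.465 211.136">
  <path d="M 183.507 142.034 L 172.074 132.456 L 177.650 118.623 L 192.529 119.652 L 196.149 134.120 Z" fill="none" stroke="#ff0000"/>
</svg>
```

G21
G90
G0 X183.507 Y69.102
M3 S487
G1 X172.074 Y78.680 F2170
G1 X177.650 Y92.513
G1 X192.529 Y91.484
G1 X196.149 Y77.016
G1 X183.507 Y69.102
M5
G0 X0.000 Y0.000

Since the viewBox matches the mm dimensions, user units are millimetres directly. The only transform is the Y-flip y_m = 211.136 − y_svg.

Shape 1 is a regular polygon drawn with `<path>`. Its stroke #ff0000 means score at S487, F2170. After flipping Y the toolpath is (183.507,69.102) → (172.074,78.680) → (177.650,92.513) → (192.529,91.484) → (196.149,77.016) → (183.507,69.102), returning to the start.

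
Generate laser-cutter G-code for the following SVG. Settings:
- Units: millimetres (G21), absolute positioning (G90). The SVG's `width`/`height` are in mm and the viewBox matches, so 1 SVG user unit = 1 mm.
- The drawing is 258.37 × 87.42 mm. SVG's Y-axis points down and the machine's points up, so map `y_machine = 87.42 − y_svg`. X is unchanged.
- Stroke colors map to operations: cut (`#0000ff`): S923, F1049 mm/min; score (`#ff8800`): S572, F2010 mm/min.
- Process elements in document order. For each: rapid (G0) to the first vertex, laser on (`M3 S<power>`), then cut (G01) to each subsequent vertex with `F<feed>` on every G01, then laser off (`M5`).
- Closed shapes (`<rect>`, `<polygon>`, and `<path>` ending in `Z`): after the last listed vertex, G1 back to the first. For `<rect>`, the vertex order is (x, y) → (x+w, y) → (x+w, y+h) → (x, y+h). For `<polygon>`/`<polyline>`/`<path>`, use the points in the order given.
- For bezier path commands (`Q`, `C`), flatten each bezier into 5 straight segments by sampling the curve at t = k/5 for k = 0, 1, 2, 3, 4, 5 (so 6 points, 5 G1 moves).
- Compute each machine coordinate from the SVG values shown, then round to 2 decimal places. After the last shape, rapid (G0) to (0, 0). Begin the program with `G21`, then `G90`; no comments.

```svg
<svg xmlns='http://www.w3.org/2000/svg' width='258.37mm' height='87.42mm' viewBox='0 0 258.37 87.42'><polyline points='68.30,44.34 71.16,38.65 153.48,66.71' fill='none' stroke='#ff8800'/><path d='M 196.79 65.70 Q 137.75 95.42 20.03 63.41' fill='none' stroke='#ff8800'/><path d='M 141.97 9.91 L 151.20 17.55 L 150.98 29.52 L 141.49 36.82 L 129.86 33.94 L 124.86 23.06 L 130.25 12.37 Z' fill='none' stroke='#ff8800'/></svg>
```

G21
G90
G0 X68.30 Y43.08
M3 S572
G01 X71.16 Y48.77 F2010
G01 X153.48 Y20.71 F2010
M5
G0 X196.79 Y21.72
M3 S572
G01 X170.83 Y12.30 F2010
G01 X140.17 Y7.82 F2010
G01 X104.82 Y8.28 F2010
G01 X64.77 Y13.68 F2010
G01 X20.03 Y24.01 F2010
M5
G0 X141.97 Y77.51
M3 S572
G01 X151.20 Y69.87 F2010
G01 X150.98 Y57.90 F2010
G01 X141.49 Y50.60 F2010
G01 X129.86 Y53.48 F2010
G01 X124.86 Y64.36 F2010
G01 X130.25 Y75.05 F2010
G01 X141.97 Y77.51 F2010
M5
G0 X0.00 Y0.00

1 u = 1 mm; y_m = 87.42 − y.

[1] `<polyline>` open polyline, #ff8800→score S572 F2010: (68.30,43.08) → (71.16,48.77) → (153.48,20.71)

[2] `<path>` quadratic bezier, #ff8800→score S572 F2010: (196.79,21.72) → (170.83,12.30) → (140.17,7.82) → (104.82,8.28) → (64.77,13.68) → (20.03,24.01)

[3] `<path>` regular polygon, #ff8800→score S572 F2010: (141.97,77.51) → (151.20,69.87) → (150.98,57.90) → (141.49,50.60) → (129.86,53.48) → (124.86,64.36) → (130.25,75.05) → (141.97,77.51) (closed)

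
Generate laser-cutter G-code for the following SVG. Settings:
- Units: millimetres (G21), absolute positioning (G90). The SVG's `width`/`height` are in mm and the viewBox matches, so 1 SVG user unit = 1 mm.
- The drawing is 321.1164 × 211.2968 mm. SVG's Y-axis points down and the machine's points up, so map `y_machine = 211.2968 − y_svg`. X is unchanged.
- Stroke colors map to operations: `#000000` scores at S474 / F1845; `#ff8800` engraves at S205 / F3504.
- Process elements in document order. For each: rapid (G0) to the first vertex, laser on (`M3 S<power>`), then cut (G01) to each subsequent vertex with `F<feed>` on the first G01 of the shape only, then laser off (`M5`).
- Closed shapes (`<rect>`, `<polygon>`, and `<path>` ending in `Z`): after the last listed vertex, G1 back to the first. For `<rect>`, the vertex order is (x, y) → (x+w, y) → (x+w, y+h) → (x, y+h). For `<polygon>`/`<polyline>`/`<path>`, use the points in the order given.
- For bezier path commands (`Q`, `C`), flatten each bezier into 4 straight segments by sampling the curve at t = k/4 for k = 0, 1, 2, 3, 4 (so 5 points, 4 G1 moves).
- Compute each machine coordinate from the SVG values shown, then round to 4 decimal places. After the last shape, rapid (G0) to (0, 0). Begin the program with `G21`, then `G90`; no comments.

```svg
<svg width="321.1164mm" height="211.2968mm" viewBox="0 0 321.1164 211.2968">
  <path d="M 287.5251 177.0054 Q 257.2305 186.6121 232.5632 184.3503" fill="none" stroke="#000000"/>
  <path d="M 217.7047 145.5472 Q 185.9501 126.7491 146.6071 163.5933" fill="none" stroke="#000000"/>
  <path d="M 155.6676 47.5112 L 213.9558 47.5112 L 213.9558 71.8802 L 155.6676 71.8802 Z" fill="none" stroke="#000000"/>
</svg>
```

1 u = 1 mm; y_m = 211.2968 − y.

[1] `<path>` quadratic bezier, #000000→score S474 F1845: (287.5251,34.2914) → (272.7295,30.2298) → (258.6373,27.6518) → (245.2486,26.5574) → (232.5632,26.9465)

[2] `<path>` quadratic bezier, #000000→score S474 F1845: (217.7047,65.7496) → (201.3531,71.6710) → (184.0530,70.6371) → (165.8043,62.6480) → (146.6071,47.7035)

[3] `<path>` rectangle, #000000→score S474 F1845: (155.6676,163.7856) → (213.9558,163.7856) → (213.9558,139.4166) → (155.6676,139.4166) → (155.6676,163.7856) (closed)

G21
G90
G0 X287.5251 Y34.2914
M3 S474
G01 X272.7295 Y30.2298 F1845
G01 X258.6373 Y27.6518
G01 X245.2486 Y26.5574
G01 X232.5632 Y26.9465
M5
G0 X217.7047 Y65.7496
M3 S474
G01 X201.3531 Y71.6710 F1845
G01 X184.0530 Y70.6371
G01 X165.8043 Y62.6480
G01 X146.6071 Y47.7035
M5
G0 X155.6676 Y163.7856
M3 S474
G01 X213.9558 Y163.7856 F1845
G01 X213.9558 Y139.4166
G01 X155.6676 Y139.4166
G01 X155.6676 Y163.7856
M5
G0 X0.0000 Y0.0000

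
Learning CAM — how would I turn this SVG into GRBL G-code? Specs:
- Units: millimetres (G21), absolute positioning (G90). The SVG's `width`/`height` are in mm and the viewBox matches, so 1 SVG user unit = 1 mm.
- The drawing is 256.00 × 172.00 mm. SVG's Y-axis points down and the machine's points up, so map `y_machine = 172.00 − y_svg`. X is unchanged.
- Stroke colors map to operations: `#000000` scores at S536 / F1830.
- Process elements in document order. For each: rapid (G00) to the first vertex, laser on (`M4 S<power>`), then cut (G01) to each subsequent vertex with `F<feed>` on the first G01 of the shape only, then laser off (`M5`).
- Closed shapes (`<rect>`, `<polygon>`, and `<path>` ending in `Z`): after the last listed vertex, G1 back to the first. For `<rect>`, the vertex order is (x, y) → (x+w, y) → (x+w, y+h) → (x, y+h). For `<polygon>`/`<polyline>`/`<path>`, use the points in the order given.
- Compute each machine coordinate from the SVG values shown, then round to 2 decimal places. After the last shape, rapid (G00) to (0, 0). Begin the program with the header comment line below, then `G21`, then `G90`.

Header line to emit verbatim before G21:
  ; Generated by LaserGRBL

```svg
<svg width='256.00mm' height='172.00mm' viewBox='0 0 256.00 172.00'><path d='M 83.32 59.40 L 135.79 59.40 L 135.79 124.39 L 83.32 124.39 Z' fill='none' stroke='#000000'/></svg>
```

viewBox `0 0 256.00 172.00` with mm width/height → 1 unit = 1 mm. Flip: y_m = 172.00 − y_svg.

**Shape 1** — `<path>` rectangle, stroke `#000000` → score (S536, F1830). Machine vertices: (83.32,112.60) → (135.79,112.60) → (135.79,47.61) → (83.32,47.61) → (83.32,112.60). Closed: final G1 returns to the first vertex.

; Generated by LaserGRBL
G21
G90
G00 X83.32 Y112.60
M4 S536
G01 X135.79 Y112.60 F1830
G01 X135.79 Y47.61
G01 X83.32 Y47.61
G01 X83.32 Y112.60
M5
G00 X0.00 Y0.00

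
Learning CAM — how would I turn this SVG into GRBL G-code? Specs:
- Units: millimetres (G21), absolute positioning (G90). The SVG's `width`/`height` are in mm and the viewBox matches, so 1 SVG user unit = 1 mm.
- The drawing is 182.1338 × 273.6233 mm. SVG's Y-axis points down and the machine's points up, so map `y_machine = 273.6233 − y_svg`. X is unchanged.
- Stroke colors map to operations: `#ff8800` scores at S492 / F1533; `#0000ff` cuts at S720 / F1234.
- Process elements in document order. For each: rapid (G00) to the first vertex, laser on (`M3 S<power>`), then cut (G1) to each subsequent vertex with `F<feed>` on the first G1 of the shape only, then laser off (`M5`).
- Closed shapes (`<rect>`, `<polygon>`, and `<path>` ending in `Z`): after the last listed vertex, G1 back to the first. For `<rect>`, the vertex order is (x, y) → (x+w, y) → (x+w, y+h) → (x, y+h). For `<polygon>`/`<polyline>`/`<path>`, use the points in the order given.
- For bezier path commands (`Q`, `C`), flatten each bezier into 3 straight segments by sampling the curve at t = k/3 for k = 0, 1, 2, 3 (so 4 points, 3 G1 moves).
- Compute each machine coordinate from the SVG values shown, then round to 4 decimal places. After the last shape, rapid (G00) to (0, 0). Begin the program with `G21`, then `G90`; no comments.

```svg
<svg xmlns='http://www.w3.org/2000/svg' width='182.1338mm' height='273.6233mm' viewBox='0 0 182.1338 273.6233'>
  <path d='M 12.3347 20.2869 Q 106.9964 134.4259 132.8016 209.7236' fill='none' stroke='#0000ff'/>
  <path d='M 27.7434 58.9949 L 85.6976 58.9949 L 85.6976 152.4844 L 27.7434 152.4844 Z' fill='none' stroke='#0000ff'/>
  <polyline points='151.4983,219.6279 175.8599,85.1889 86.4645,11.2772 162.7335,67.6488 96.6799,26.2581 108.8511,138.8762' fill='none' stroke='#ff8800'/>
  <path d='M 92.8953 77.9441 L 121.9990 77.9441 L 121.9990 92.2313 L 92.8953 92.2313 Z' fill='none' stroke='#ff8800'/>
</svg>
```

G21
G90
G00 X12.3347 Y253.3364
M3 S720
G1 X67.7918 Y181.5594 F1234
G1 X107.9474 Y118.4139
G1 X132.8016 Y63.8997
M5
G00 X27.7434 Y214.6284
M3 S720
G1 X85.6976 Y214.6284 F1234
G1 X85.6976 Y121.1389
G1 X27.7434 Y121.1389
G1 X27.7434 Y214.6284
M5
G00 X151.4983 Y53.9954
M3 S492
G1 X175.8599 Y188.4344 F1533
G1 X86.4645 Y262.3461
G1 X162.7335 Y205.9745
G1 X96.6799 Y247.3652
G1 X108.8511 Y134.7471
M5
G00 X92.8953 Y195.6792
M3 S492
G1 X121.9990 Y195.6792 F1533
G1 X121.9990 Y181.3920
G1 X92.8953 Y181.3920
G1 X92.8953 Y195.6792
M5
G00 X0.0000 Y0.0000

1 u = 1 mm; y_m = 273.6233 − y.

[1] `<path>` quadratic bezier, #0000ff→cut S720 F1234: (12.3347,253.3364) → (67.7918,181.5594) → (107.9474,118.4139) → (132.8016,63.8997)

[2] `<path>` rectangle, #0000ff→cut S720 F1234: (27.7434,214.6284) → (85.6976,214.6284) → (85.6976,121.1389) → (27.7434,121.1389) → (27.7434,214.6284) (closed)

[3] `<polyline>` open polyline, #ff8800→score S492 F1533: (151.4983,53.9954) → (175.8599,188.4344) → (86.4645,262.3461) → (162.7335,205.9745) → (96.6799,247.3652) → (108.8511,134.7471)

[4] `<path>` rectangle, #ff8800→score S492 F1533: (92.8953,195.6792) → (121.9990,195.6792) → (121.9990,181.3920) → (92.8953,181.3920) → (92.8953,195.6792) (closed)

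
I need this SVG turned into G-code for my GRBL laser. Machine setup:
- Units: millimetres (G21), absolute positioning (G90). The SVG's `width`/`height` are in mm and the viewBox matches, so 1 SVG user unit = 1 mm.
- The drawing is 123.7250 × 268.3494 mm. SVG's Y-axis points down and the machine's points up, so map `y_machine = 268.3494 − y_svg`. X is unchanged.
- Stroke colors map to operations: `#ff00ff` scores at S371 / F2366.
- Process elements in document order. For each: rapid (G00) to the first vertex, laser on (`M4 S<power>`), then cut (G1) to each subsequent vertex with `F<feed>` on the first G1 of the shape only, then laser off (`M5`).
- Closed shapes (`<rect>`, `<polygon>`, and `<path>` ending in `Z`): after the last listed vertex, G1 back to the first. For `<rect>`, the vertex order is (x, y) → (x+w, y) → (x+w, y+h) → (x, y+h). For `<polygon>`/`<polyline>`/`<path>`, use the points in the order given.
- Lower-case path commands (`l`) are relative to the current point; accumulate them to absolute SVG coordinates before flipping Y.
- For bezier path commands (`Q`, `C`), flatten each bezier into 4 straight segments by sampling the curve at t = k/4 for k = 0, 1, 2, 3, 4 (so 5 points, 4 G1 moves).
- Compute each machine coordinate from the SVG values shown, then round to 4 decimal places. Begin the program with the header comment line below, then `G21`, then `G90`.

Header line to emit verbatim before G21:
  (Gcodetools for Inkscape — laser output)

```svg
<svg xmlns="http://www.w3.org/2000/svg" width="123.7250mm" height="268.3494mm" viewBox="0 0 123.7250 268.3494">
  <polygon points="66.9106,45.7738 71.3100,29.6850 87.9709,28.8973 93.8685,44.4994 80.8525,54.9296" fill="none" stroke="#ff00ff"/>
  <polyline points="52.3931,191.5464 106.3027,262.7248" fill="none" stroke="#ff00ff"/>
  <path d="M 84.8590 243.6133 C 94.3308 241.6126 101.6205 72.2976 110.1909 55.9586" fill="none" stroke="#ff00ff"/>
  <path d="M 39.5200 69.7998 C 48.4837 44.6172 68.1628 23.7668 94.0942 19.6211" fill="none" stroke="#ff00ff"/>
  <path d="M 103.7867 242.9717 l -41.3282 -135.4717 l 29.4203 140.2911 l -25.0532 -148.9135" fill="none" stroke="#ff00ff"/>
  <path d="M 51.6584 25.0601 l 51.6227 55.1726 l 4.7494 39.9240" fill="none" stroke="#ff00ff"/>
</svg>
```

Since the viewBox matches the mm dimensions, user units are millimetres directly. The only transform is the Y-flip y_m = 268.3494 − y_svg.

Shape 1 is a regular polygon drawn with `<polygon>`. Its stroke #ff00ff means score at S371, F2366. After flipping Y the toolpath is (66.9106,222.5756) → (71.3100,238.6644) → (87.9709,239.4521) → (93.8685,223.8500) → (80.8525,213.4198) → (66.9106,222.5756), returning to the start.

Shape 2 is a line segment drawn with `<polyline>`. Its stroke #ff00ff means score at S371, F2366. After flipping Y the toolpath is (52.3931,76.8030) → (106.3027,5.6246).

Shape 3 is a cubic bezier drawn with `<path>`. Its stroke #ff00ff means score at S371, F2366. After flipping Y the toolpath is (84.8590,24.7361) → (91.6078,52.6035) → (97.8630,113.1866) → (103.9491,176.4581) → (110.1909,212.3908).

Shape 4 is a cubic bezier drawn with `<path>`. Its stroke #ff00ff means score at S371, F2366. After flipping Y the toolpath is (39.5200,198.5496) → (48.1822,216.4309) → (60.4442,231.5278) → (75.8877,242.6802) → (94.0942,248.7283).

Shape 5 is a open polyline drawn with `<path>`. Its stroke #ff00ff means score at S371, F2366. After flipping Y the toolpath is (103.7867,25.3777) → (62.4585,160.8494) → (91.8788,20.5583) → (66.8256,169.4718).

Shape 6 is a open polyline drawn with `<path>`. Its stroke #ff00ff means score at S371, F2366. After flipping Y the toolpath is (51.6584,243.2893) → (103.2811,188.1167) → (108.0305,148.1927).

(Gcodetools for Inkscape — laser output)
G21
G90
G00 X66.9106 Y222.5756
M4 S371
G1 X71.3100 Y238.6644 F2366
G1 X87.9709 Y239.4521
G1 X93.8685 Y223.8500
G1 X80.8525 Y213.4198
G1 X66.9106 Y222.5756
M5
G00 X52.3931 Y76.8030
M4 S371
G1 X106.3027 Y5.6246 F2366
M5
G00 X84.8590 Y24.7361
M4 S371
G1 X91.6078 Y52.6035 F2366
G1 X97.8630 Y113.1866
G1 X103.9491 Y176.4581
G1 X110.1909 Y212.3908
M5
G00 X39.5200 Y198.5496
M4 S371
G1 X48.1822 Y216.4309 F2366
G1 X60.4442 Y231.5278
G1 X75.8877 Y242.6802
G1 X94.0942 Y248.7283
M5
G00 X103.7867 Y25.3777
M4 S371
G1 X62.4585 Y160.8494 F2366
G1 X91.8788 Y20.5583
G1 X66.8256 Y169.4718
M5
G00 X51.6584 Y243.2893
M4 S371
G1 X103.2811 Y188.1167 F2366
G1 X108.0305 Y148.1927
M5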